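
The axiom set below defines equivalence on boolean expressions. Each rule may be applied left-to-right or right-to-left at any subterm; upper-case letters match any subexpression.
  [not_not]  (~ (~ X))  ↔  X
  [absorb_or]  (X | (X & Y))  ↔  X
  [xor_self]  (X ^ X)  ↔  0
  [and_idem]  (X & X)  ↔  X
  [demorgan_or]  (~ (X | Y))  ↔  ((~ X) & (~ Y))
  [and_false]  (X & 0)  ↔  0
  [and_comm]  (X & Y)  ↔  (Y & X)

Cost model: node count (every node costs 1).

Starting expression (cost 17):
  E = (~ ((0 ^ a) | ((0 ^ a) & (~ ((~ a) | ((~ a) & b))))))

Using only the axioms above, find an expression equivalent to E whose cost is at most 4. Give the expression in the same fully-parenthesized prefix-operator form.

(~ (0 ^ a))   [cost 4]

(1) ((~ a) | ((~ a) & b))  =[absorb_or →]=  (~ a)    ⊢ (~ ((0 ^ a) | ((0 ^ a) & (~ (~ a)))))
(2) (~ (~ a))  =[not_not →]=  a    ⊢ (~ ((0 ^ a) | ((0 ^ a) & a)))
(3) ((0 ^ a) | ((0 ^ a) & a))  =[absorb_or →]=  (0 ^ a)    ⊢ cost 4, within 4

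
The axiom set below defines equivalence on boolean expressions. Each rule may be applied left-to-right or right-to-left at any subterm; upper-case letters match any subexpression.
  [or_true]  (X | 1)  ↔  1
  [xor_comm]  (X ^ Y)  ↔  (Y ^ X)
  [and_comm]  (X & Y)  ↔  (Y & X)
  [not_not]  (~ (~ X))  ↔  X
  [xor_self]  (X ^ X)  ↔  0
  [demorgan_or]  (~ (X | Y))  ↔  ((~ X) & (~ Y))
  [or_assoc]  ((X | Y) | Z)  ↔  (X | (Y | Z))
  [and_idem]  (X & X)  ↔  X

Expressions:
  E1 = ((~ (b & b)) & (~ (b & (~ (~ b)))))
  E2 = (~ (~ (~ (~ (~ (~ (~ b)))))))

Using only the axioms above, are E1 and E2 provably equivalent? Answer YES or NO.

1. [not_not →] (~ (~ b))  →  b;  E1 = ((~ (b & b)) & (~ (b & b)))
2. [and_idem →] ((~ (b & b)) & (~ (b & b)))  →  (~ (b & b))
3. [and_idem →] (b & b)  →  b;  E1 = (~ b)
4. [not_not ←] b  →  (~ (~ b));  E1 = (~ (~ (~ b)))
5. [not_not ←] (~ b)  →  (~ (~ (~ b)));  E1 = (~ (~ (~ (~ (~ b)))))
6. [not_not ←] (~ (~ (~ (~ (~ b)))))  →  (~ (~ (~ (~ (~ (~ (~ b)))))));  this is E2

YES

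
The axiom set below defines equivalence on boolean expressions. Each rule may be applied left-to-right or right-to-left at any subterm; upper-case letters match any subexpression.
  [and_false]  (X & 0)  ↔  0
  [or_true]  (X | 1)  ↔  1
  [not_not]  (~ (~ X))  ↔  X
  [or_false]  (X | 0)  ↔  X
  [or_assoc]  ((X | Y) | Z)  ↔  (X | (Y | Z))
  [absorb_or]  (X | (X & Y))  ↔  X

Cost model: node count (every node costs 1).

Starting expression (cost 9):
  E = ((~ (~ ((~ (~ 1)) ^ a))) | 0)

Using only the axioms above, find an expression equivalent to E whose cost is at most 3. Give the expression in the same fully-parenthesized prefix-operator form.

(1 ^ a)   [cost 3]

1. [or_false →] ((~ (~ ((~ (~ 1)) ^ a))) | 0)  →  (~ (~ ((~ (~ 1)) ^ a)))
2. [not_not →] (~ (~ ((~ (~ 1)) ^ a)))  →  ((~ (~ 1)) ^ a)
3. [not_not →] (~ (~ 1))  →  1;  cost 3 ≤ 3, done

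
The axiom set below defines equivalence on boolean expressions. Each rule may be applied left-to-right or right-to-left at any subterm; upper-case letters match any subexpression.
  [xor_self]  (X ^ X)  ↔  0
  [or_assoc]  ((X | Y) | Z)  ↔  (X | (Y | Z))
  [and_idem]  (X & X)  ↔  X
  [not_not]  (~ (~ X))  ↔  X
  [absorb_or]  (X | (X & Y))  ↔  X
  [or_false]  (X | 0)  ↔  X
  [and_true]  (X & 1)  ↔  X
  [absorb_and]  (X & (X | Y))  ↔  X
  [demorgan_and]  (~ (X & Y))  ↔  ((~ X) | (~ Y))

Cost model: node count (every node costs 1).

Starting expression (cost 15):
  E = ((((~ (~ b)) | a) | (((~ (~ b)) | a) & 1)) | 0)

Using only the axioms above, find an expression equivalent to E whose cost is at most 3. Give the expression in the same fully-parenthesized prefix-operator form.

(b | a)   [cost 3]

1. [absorb_or →] (((~ (~ b)) | a) | (((~ (~ b)) | a) & 1))  →  ((~ (~ b)) | a);  E = (((~ (~ b)) | a) | 0)
2. [not_not →] (~ (~ b))  →  b;  E = ((b | a) | 0)
3. [or_false →] ((b | a) | 0)  →  (b | a);  cost 3 ≤ 3, done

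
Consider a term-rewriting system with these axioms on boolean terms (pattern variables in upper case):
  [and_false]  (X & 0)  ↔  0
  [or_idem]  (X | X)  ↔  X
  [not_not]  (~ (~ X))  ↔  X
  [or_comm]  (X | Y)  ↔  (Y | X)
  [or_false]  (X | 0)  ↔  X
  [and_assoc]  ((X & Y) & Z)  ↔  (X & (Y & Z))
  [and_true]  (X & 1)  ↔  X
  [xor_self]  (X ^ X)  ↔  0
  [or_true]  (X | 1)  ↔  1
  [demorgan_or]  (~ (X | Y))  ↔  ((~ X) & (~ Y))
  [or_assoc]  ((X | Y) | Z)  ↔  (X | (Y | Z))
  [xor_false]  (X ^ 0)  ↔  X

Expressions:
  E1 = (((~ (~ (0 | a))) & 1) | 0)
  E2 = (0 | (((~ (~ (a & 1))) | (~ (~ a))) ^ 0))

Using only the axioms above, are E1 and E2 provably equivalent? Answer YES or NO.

YES

step 1: not_not (→) rewrites (~ (~ (0 | a))) into (0 | a), now (((0 | a) & 1) | 0)
step 2: and_true (→) rewrites ((0 | a) & 1) into (0 | a), now ((0 | a) | 0)
step 3: or_false (→) rewrites ((0 | a) | 0) into (0 | a)
step 4: not_not (←) rewrites a into (~ (~ a)), now (0 | (~ (~ a)))
step 5: or_idem (←) rewrites (~ (~ a)) into ((~ (~ a)) | (~ (~ a))), now (0 | ((~ (~ a)) | (~ (~ a))))
step 6: and_true (←) rewrites a into (a & 1), now (0 | ((~ (~ (a & 1))) | (~ (~ a))))
step 7: xor_false (←) rewrites ((~ (~ (a & 1))) | (~ (~ a))) into (((~ (~ (a & 1))) | (~ (~ a))) ^ 0), which is E2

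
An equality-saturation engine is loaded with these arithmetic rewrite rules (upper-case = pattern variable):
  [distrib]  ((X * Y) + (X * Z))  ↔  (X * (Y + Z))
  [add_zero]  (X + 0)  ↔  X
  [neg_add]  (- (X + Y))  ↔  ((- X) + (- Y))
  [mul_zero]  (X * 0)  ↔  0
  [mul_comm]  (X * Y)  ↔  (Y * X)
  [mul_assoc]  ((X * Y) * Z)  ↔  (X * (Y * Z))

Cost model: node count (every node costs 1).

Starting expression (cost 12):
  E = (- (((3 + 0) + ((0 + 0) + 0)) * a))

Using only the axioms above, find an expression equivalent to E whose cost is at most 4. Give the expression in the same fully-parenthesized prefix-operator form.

(- (3 * a))   [cost 4]

1. [add_zero →] ((0 + 0) + 0)  →  (0 + 0);  E = (- (((3 + 0) + (0 + 0)) * a))
2. [add_zero →] (3 + 0)  →  3;  E = (- ((3 + (0 + 0)) * a))
3. [add_zero →] (0 + 0)  →  0;  E = (- ((3 + 0) * a))
4. [add_zero →] (3 + 0)  →  3;  cost 4 ≤ 4, done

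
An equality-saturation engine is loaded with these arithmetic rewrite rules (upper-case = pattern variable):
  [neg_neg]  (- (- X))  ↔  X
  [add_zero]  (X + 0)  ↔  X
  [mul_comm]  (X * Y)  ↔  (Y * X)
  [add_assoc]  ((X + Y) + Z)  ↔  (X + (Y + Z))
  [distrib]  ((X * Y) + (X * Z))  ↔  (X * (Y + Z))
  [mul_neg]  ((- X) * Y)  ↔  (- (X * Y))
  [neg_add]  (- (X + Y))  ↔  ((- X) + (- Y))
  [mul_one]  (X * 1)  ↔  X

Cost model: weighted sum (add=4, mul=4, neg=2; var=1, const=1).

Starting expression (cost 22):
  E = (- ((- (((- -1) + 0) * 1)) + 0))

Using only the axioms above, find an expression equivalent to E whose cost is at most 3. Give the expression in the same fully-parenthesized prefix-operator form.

(1) ((- -1) + 0)  =[add_zero →]=  (- -1)    ⊢ (- ((- ((- -1) * 1)) + 0))
(2) ((- -1) * 1)  =[mul_one →]=  (- -1)    ⊢ (- ((- (- -1)) + 0))
(3) (- (- -1))  =[neg_neg →]=  -1    ⊢ (- (-1 + 0))
(4) (-1 + 0)  =[add_zero →]=  -1    ⊢ cost 3, within 3

(- -1)   [cost 3]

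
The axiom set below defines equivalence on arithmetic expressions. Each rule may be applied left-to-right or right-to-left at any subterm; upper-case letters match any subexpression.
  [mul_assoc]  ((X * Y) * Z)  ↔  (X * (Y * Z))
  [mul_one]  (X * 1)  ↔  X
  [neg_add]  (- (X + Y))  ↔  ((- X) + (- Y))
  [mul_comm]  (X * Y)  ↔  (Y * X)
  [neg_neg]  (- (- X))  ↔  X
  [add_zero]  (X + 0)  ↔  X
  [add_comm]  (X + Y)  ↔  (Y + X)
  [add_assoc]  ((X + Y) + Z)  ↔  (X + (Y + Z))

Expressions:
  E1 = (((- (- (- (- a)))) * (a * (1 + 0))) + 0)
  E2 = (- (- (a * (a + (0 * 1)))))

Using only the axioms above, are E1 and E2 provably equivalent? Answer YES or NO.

1. [neg_neg →] (- (- (- a)))  →  (- a);  E1 = (((- (- a)) * (a * (1 + 0))) + 0)
2. [add_zero →] (1 + 0)  →  1;  E1 = (((- (- a)) * (a * 1)) + 0)
3. [neg_neg →] (- (- a))  →  a;  E1 = ((a * (a * 1)) + 0)
4. [mul_one →] (a * 1)  →  a;  E1 = ((a * a) + 0)
5. [add_zero →] ((a * a) + 0)  →  (a * a)
6. [neg_neg ←] (a * a)  →  (- (- (a * a)))
7. [add_zero ←] a  →  (a + 0);  E1 = (- (- (a * (a + 0))))
8. [mul_one ←] 0  →  (0 * 1);  this is E2

YES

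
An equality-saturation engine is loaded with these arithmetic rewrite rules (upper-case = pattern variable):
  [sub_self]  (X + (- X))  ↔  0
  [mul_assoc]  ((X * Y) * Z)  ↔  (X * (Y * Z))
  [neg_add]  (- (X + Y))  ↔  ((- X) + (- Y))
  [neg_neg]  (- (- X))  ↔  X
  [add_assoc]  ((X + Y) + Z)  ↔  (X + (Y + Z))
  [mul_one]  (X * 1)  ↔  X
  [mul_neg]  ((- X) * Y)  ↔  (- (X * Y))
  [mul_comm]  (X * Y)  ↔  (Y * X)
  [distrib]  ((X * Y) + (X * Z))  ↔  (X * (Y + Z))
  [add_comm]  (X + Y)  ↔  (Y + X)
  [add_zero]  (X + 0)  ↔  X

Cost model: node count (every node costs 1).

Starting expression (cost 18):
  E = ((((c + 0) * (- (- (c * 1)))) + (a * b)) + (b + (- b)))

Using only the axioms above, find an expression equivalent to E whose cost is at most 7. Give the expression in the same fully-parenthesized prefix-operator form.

((c * c) + (a * b))   [cost 7]

step 1: neg_neg (→) rewrites (- (- (c * 1))) into (c * 1), now ((((c + 0) * (c * 1)) + (a * b)) + (b + (- b)))
step 2: add_zero (→) rewrites (c + 0) into c, now (((c * (c * 1)) + (a * b)) + (b + (- b)))
step 3: mul_one (→) rewrites (c * 1) into c, now (((c * c) + (a * b)) + (b + (- b)))
step 4: sub_self (→) rewrites (b + (- b)) into 0, now (((c * c) + (a * b)) + 0)
step 5: add_zero (→) rewrites (((c * c) + (a * b)) + 0) into ((c * c) + (a * b)), reaching cost 7 (bound 7)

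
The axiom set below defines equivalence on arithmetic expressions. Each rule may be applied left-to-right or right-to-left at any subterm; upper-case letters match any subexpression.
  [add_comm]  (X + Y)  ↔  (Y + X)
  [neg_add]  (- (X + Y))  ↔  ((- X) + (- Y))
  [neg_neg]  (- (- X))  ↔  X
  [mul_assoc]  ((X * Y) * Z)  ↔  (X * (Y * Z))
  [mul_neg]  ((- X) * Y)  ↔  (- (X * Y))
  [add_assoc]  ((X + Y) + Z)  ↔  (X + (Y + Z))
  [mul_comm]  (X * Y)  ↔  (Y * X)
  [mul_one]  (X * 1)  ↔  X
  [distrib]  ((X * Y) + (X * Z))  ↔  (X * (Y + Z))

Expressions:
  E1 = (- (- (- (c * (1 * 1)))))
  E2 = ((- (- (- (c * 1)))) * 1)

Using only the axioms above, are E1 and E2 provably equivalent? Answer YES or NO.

YES

step 1: mul_one (→) rewrites (1 * 1) into 1, now (- (- (- (c * 1))))
step 2: mul_one (→) rewrites (c * 1) into c, now (- (- (- c)))
step 3: neg_neg (→) rewrites (- (- c)) into c, now (- c)
step 4: mul_one (←) rewrites (- c) into ((- c) * 1)
step 5: neg_neg (←) rewrites c into (- (- c)), now ((- (- (- c))) * 1)
step 6: mul_one (←) rewrites c into (c * 1), which is E2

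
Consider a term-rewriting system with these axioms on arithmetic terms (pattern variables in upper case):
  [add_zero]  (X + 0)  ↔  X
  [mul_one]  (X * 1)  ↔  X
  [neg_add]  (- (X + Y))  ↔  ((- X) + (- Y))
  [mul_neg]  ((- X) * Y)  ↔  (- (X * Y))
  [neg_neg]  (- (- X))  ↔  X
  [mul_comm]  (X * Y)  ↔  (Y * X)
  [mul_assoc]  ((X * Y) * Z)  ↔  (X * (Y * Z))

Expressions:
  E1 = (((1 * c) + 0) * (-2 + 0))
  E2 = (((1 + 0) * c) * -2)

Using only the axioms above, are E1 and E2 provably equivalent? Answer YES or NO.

YES

(1) ((1 * c) + 0)  =[add_zero →]=  (1 * c)    ⊢ ((1 * c) * (-2 + 0))
(2) (-2 + 0)  =[add_zero →]=  -2    ⊢ ((1 * c) * -2)
(3) 1  =[add_zero ←]=  (1 + 0)    ⊢ E2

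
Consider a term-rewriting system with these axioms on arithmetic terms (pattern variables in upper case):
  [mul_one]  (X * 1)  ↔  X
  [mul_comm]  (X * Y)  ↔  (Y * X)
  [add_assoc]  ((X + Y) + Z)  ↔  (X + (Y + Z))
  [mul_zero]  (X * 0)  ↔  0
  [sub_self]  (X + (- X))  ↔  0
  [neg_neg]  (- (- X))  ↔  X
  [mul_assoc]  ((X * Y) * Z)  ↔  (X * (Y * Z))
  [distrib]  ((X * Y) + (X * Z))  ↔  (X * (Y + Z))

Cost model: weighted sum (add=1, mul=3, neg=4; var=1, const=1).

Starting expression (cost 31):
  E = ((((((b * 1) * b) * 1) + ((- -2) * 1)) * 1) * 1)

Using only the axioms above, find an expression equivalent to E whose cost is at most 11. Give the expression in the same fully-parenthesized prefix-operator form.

(1) (((((b * 1) * b) * 1) + ((- -2) * 1)) * 1)  =[mul_one →]=  ((((b * 1) * b) * 1) + ((- -2) * 1))    ⊢ (((((b * 1) * b) * 1) + ((- -2) * 1)) * 1)
(2) (b * 1)  =[mul_one →]=  b    ⊢ ((((b * b) * 1) + ((- -2) * 1)) * 1)
(3) ((- -2) * 1)  =[mul_one →]=  (- -2)    ⊢ ((((b * b) * 1) + (- -2)) * 1)
(4) ((((b * b) * 1) + (- -2)) * 1)  =[mul_one →]=  (((b * b) * 1) + (- -2))
(5) ((b * b) * 1)  =[mul_one →]=  (b * b)    ⊢ cost 11, within 11

((b * b) + (- -2))   [cost 11]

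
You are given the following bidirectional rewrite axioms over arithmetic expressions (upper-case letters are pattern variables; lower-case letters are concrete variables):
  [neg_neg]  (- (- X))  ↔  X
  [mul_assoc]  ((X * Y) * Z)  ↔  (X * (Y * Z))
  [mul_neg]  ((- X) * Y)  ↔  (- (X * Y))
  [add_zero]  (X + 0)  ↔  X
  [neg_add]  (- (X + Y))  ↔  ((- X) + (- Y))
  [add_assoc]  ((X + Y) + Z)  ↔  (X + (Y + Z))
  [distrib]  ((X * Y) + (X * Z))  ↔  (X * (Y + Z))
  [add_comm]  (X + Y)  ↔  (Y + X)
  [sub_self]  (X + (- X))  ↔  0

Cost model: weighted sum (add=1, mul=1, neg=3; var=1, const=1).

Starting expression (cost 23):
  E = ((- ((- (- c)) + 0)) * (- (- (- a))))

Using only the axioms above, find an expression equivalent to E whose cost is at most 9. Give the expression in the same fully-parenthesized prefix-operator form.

(1) ((- (- c)) + 0)  =[add_zero →]=  (- (- c))    ⊢ ((- (- (- c))) * (- (- (- a))))
(2) (- (- c))  =[neg_neg →]=  c    ⊢ ((- c) * (- (- (- a))))
(3) (- (- (- a)))  =[neg_neg →]=  (- a)    ⊢ cost 9, within 9

((- c) * (- a))   [cost 9]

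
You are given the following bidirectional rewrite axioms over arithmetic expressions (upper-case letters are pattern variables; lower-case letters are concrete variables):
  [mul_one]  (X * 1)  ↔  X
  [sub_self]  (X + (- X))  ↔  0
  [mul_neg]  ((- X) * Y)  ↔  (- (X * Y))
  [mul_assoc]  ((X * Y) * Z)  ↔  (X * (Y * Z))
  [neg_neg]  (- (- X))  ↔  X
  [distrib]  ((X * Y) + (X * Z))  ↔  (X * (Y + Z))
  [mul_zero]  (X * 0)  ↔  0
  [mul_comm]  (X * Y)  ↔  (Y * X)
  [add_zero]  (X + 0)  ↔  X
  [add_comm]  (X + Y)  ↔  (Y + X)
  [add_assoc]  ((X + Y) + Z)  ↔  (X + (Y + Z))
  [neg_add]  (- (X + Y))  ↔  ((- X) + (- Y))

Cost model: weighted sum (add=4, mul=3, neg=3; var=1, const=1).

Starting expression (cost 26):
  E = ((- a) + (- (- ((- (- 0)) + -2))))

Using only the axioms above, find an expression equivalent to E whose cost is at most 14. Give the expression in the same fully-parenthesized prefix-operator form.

((- a) + (0 + -2))   [cost 14]

1. [neg_neg →] (- (- 0))  →  0;  E = ((- a) + (- (- (0 + -2))))
2. [neg_neg →] (- (- (0 + -2)))  →  (0 + -2);  cost 14 ≤ 14, done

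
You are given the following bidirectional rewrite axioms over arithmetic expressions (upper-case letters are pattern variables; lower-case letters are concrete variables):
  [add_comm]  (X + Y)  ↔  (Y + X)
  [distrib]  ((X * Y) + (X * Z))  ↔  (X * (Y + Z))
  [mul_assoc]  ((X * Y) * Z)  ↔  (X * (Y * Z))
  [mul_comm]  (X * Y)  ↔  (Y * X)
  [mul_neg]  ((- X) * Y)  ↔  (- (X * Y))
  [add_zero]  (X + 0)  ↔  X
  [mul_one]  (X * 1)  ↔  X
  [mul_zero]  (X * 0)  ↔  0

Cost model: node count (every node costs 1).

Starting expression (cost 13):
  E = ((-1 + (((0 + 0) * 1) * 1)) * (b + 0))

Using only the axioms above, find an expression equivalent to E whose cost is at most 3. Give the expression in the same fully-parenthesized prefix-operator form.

(-1 * b)   [cost 3]

1. [mul_one →] ((0 + 0) * 1)  →  (0 + 0);  E = ((-1 + ((0 + 0) * 1)) * (b + 0))
2. [add_zero →] (0 + 0)  →  0;  E = ((-1 + (0 * 1)) * (b + 0))
3. [add_zero →] (b + 0)  →  b;  E = ((-1 + (0 * 1)) * b)
4. [mul_one →] (0 * 1)  →  0;  E = ((-1 + 0) * b)
5. [add_zero →] (-1 + 0)  →  -1;  cost 3 ≤ 3, done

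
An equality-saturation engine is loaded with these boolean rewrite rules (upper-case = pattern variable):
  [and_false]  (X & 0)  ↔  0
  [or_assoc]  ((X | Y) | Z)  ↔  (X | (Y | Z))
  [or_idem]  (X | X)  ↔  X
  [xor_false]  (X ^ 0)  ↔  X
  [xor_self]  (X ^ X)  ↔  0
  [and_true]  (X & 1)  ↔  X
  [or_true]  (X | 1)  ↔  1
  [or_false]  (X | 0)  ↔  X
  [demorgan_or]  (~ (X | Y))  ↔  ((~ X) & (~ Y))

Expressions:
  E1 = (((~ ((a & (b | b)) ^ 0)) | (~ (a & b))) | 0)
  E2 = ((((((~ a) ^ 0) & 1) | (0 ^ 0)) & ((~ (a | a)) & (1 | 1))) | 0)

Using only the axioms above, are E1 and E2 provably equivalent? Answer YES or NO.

NO

All listed rules preserve value, hence provable equivalence implies equal values everywhere; look for a separating assignment.
a=1, b=0 gives E1 ↦ 1, E2 ↦ 0; values differ ⇒ not provably equivalent.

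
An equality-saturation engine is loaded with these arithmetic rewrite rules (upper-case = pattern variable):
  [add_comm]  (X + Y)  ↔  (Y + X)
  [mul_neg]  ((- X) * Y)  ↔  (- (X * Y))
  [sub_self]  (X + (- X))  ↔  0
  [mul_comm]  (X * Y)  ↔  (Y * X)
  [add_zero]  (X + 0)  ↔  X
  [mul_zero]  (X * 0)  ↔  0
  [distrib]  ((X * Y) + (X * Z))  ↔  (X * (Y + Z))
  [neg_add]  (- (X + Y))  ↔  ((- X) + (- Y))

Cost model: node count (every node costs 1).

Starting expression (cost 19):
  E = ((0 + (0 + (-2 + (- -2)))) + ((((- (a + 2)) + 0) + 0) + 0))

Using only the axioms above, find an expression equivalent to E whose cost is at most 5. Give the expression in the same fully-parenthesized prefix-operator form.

(- (2 + a))   [cost 4]

1. [add_zero →] (((- (a + 2)) + 0) + 0)  →  ((- (a + 2)) + 0);  E = ((0 + (0 + (-2 + (- -2)))) + (((- (a + 2)) + 0) + 0))
2. [sub_self →] (-2 + (- -2))  →  0;  E = ((0 + (0 + 0)) + (((- (a + 2)) + 0) + 0))
3. [add_comm →] (a + 2)  →  (2 + a);  E = ((0 + (0 + 0)) + (((- (2 + a)) + 0) + 0))
4. [add_zero →] ((- (2 + a)) + 0)  →  (- (2 + a));  E = ((0 + (0 + 0)) + ((- (2 + a)) + 0))
5. [add_zero →] ((- (2 + a)) + 0)  →  (- (2 + a));  E = ((0 + (0 + 0)) + (- (2 + a)))
6. [add_comm →] (0 + (0 + 0))  →  ((0 + 0) + 0);  E = (((0 + 0) + 0) + (- (2 + a)))
7. [add_comm →] (((0 + 0) + 0) + (- (2 + a)))  →  ((- (2 + a)) + ((0 + 0) + 0))
8. [add_zero →] (0 + 0)  →  0;  E = ((- (2 + a)) + (0 + 0))
9. [add_zero →] (0 + 0)  →  0;  E = ((- (2 + a)) + 0)
10. [add_zero →] ((- (2 + a)) + 0)  →  (- (2 + a));  cost 4 ≤ 5, done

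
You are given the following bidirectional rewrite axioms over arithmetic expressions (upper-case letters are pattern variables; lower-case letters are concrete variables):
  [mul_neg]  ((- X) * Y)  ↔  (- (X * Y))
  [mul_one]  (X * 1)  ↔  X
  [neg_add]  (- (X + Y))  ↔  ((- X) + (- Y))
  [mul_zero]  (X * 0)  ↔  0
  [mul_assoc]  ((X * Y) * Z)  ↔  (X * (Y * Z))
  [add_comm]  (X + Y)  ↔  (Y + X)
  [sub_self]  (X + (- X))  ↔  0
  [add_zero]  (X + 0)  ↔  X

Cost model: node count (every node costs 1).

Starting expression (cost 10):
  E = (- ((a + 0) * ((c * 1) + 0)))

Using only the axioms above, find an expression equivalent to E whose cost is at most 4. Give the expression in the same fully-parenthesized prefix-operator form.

1. [add_zero →] ((c * 1) + 0)  →  (c * 1);  E = (- ((a + 0) * (c * 1)))
2. [add_zero →] (a + 0)  →  a;  E = (- (a * (c * 1)))
3. [mul_one →] (c * 1)  →  c;  cost 4 ≤ 4, done

(- (a * c))   [cost 4]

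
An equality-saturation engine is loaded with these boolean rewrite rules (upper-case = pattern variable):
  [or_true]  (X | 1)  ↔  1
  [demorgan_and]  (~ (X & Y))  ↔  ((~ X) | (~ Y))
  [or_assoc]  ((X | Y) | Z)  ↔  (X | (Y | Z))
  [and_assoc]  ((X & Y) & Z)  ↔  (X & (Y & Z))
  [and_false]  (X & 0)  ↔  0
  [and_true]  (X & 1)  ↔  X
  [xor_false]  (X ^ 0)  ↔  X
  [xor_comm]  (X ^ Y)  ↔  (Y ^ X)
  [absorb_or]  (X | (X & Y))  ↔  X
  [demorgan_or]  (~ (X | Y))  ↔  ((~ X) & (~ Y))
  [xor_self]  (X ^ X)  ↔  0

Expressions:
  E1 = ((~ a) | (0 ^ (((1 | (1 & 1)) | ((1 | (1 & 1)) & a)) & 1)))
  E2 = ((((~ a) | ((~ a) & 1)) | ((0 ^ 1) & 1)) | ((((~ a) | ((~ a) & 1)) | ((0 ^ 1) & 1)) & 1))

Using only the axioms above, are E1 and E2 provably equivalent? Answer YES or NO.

step 1: absorb_or (→) rewrites ((1 | (1 & 1)) | ((1 | (1 & 1)) & a)) into (1 | (1 & 1)), now ((~ a) | (0 ^ ((1 | (1 & 1)) & 1)))
step 2: absorb_or (→) rewrites (1 | (1 & 1)) into 1, now ((~ a) | (0 ^ (1 & 1)))
step 3: and_true (→) rewrites (1 & 1) into 1, now ((~ a) | (0 ^ 1))
step 4: absorb_or (←) rewrites (~ a) into ((~ a) | ((~ a) & 1)), now (((~ a) | ((~ a) & 1)) | (0 ^ 1))
step 5: and_true (←) rewrites (0 ^ 1) into ((0 ^ 1) & 1), now (((~ a) | ((~ a) & 1)) | ((0 ^ 1) & 1))
step 6: absorb_or (←) rewrites (((~ a) | ((~ a) & 1)) | ((0 ^ 1) & 1)) into ((((~ a) | ((~ a) & 1)) | ((0 ^ 1) & 1)) | ((((~ a) | ((~ a) & 1)) | ((0 ^ 1) & 1)) & 1)), which is E2

YES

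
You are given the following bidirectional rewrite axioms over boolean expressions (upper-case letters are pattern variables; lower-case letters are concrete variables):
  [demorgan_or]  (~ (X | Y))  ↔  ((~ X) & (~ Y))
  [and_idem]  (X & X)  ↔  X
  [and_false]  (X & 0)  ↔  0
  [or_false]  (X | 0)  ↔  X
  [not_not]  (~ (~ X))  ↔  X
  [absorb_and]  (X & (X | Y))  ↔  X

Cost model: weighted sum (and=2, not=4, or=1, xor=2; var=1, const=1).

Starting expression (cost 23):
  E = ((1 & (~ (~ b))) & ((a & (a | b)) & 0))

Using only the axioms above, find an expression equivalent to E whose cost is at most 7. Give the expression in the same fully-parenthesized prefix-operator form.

((1 & b) & 0)   [cost 7]

step 1: not_not (→) rewrites (~ (~ b)) into b, now ((1 & b) & ((a & (a | b)) & 0))
step 2: absorb_and (→) rewrites (a & (a | b)) into a, now ((1 & b) & (a & 0))
step 3: and_false (→) rewrites (a & 0) into 0, reaching cost 7 (bound 7)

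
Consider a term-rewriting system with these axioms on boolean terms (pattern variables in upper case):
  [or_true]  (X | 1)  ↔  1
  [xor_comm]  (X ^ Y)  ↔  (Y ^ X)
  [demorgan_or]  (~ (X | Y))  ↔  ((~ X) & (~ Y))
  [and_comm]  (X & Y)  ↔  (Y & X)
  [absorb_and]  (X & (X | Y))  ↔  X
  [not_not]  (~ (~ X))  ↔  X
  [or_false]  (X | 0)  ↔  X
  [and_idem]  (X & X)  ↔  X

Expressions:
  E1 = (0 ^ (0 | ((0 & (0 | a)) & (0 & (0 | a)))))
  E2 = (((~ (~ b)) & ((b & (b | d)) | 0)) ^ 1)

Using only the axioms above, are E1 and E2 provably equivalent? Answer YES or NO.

NO

Every axiom is a valid identity, so a rewrite proof would force E1 and E2 to agree under every assignment.
At a=0, b=0, d=0: E1 = 0 but E2 = 1; they differ, so no derivation exists.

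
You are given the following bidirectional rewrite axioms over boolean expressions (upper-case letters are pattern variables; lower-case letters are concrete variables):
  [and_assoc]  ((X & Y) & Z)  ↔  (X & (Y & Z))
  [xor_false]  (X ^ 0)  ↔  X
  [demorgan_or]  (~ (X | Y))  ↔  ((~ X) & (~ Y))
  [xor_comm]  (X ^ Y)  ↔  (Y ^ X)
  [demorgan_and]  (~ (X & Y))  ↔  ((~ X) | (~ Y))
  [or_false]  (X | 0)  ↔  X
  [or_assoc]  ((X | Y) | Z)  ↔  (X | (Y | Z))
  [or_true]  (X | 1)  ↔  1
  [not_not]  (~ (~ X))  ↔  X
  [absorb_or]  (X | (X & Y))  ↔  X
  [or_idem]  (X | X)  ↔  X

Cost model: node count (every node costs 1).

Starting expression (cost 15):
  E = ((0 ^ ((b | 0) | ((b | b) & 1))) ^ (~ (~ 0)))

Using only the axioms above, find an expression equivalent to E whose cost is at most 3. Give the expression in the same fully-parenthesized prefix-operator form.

(1) (b | b)  =[or_idem →]=  b    ⊢ ((0 ^ ((b | 0) | (b & 1))) ^ (~ (~ 0)))
(2) (~ (~ 0))  =[not_not →]=  0    ⊢ ((0 ^ ((b | 0) | (b & 1))) ^ 0)
(3) (b | 0)  =[or_false →]=  b    ⊢ ((0 ^ (b | (b & 1))) ^ 0)
(4) ((0 ^ (b | (b & 1))) ^ 0)  =[xor_false →]=  (0 ^ (b | (b & 1)))
(5) (b | (b & 1))  =[absorb_or →]=  b    ⊢ cost 3, within 3

(0 ^ b)   [cost 3]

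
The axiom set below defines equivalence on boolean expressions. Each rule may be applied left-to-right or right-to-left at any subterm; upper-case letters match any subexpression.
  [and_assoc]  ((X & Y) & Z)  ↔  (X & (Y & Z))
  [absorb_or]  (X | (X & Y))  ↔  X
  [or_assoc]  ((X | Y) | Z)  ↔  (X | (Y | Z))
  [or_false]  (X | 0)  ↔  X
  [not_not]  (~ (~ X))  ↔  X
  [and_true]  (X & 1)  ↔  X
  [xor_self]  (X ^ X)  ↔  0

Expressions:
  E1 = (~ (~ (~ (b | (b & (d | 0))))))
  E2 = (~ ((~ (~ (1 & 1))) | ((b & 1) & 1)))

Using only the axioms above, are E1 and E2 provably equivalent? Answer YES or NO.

The axioms are sound identities: if E1 ↔* E2 then E1 and E2 evaluate identically under any assignment.
Under b=0, d=0: E1 evaluates to 1, E2 to 0. Distinct ⇒ no rewrite sequence connects them.

NO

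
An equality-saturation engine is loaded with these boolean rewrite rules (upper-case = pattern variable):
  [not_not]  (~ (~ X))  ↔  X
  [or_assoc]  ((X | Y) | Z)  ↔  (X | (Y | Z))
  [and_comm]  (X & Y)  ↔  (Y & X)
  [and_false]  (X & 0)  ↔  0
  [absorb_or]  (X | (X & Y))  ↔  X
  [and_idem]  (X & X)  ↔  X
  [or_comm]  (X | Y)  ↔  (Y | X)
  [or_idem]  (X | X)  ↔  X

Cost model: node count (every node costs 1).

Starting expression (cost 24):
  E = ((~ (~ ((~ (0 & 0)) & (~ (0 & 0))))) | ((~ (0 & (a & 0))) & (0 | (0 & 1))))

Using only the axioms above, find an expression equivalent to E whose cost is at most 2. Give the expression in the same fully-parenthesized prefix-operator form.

step 1: and_idem (→) rewrites ((~ (0 & 0)) & (~ (0 & 0))) into (~ (0 & 0)), now ((~ (~ (~ (0 & 0)))) | ((~ (0 & (a & 0))) & (0 | (0 & 1))))
step 2: not_not (→) rewrites (~ (~ (~ (0 & 0)))) into (~ (0 & 0)), now ((~ (0 & 0)) | ((~ (0 & (a & 0))) & (0 | (0 & 1))))
step 3: absorb_or (→) rewrites (0 | (0 & 1)) into 0, now ((~ (0 & 0)) | ((~ (0 & (a & 0))) & 0))
step 4: and_false (→) rewrites (a & 0) into 0, now ((~ (0 & 0)) | ((~ (0 & 0)) & 0))
step 5: absorb_or (→) rewrites ((~ (0 & 0)) | ((~ (0 & 0)) & 0)) into (~ (0 & 0))
step 6: and_idem (→) rewrites (0 & 0) into 0, reaching cost 2 (bound 2)

(~ 0)   [cost 2]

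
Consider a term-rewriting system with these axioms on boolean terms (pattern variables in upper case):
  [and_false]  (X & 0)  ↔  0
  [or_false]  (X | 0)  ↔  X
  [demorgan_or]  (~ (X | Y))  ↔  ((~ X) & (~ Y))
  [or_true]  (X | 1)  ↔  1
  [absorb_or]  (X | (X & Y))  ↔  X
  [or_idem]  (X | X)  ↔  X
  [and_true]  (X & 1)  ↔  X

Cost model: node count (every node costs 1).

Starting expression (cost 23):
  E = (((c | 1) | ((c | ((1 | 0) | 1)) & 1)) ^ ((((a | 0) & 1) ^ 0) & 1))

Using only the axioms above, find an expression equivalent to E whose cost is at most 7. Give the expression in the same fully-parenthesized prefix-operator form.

((c | 1) ^ (a ^ 0))   [cost 7]

1. [or_false →] (1 | 0)  →  1;  E = (((c | 1) | ((c | (1 | 1)) & 1)) ^ ((((a | 0) & 1) ^ 0) & 1))
2. [or_idem →] (1 | 1)  →  1;  E = (((c | 1) | ((c | 1) & 1)) ^ ((((a | 0) & 1) ^ 0) & 1))
3. [and_true →] ((c | 1) & 1)  →  (c | 1);  E = (((c | 1) | (c | 1)) ^ ((((a | 0) & 1) ^ 0) & 1))
4. [or_false →] (a | 0)  →  a;  E = (((c | 1) | (c | 1)) ^ (((a & 1) ^ 0) & 1))
5. [and_true →] (((a & 1) ^ 0) & 1)  →  ((a & 1) ^ 0);  E = (((c | 1) | (c | 1)) ^ ((a & 1) ^ 0))
6. [or_idem →] ((c | 1) | (c | 1))  →  (c | 1);  E = ((c | 1) ^ ((a & 1) ^ 0))
7. [and_true →] (a & 1)  →  a;  cost 7 ≤ 7, done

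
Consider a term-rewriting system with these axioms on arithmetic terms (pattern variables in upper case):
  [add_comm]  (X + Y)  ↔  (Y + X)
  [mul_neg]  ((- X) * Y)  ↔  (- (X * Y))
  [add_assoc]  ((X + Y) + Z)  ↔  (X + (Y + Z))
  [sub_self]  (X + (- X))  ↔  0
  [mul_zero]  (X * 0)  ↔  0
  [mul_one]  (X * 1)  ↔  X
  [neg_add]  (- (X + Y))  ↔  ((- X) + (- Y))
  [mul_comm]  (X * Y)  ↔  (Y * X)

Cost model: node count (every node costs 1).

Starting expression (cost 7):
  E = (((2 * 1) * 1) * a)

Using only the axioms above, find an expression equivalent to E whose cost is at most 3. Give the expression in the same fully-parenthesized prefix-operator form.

1. [mul_one →] (2 * 1)  →  2;  E = ((2 * 1) * a)
2. [mul_one →] (2 * 1)  →  2;  cost 3 ≤ 3, done

(2 * a)   [cost 3]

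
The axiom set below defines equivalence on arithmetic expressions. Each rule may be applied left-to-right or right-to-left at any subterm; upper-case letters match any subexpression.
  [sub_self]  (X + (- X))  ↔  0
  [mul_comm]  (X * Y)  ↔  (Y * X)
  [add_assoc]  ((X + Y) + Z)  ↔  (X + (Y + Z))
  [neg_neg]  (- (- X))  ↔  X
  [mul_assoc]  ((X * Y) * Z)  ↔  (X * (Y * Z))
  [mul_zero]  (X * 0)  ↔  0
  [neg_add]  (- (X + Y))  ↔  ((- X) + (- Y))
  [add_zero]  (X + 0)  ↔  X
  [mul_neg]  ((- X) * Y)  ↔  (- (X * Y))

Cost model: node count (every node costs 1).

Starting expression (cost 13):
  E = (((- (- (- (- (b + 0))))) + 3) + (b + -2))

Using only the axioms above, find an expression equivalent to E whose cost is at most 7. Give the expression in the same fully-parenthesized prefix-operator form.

(1) (- (- (- (- (b + 0)))))  =[neg_neg →]=  (- (- (b + 0)))    ⊢ (((- (- (b + 0))) + 3) + (b + -2))
(2) (- (- (b + 0)))  =[neg_neg →]=  (b + 0)    ⊢ (((b + 0) + 3) + (b + -2))
(3) (b + 0)  =[add_zero →]=  b    ⊢ cost 7, within 7

((b + 3) + (b + -2))   [cost 7]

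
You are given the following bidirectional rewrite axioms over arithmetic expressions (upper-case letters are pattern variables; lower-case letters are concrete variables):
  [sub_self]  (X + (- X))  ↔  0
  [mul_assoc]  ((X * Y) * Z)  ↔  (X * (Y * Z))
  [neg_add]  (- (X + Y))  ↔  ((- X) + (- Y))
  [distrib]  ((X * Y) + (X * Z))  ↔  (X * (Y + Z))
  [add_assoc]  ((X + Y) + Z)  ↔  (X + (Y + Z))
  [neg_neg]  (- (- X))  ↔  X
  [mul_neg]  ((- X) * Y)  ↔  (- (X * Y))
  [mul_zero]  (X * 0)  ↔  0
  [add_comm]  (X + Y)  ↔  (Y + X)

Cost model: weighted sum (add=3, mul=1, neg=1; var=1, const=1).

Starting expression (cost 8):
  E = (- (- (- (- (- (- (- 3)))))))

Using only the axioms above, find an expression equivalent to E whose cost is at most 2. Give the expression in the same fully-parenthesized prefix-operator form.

step 1: neg_neg (→) rewrites (- (- (- (- 3)))) into (- (- 3)), now (- (- (- (- (- 3)))))
step 2: neg_neg (→) rewrites (- (- (- (- (- 3))))) into (- (- (- 3)))
step 3: neg_neg (→) rewrites (- (- 3)) into 3, reaching cost 2 (bound 2)

(- 3)   [cost 2]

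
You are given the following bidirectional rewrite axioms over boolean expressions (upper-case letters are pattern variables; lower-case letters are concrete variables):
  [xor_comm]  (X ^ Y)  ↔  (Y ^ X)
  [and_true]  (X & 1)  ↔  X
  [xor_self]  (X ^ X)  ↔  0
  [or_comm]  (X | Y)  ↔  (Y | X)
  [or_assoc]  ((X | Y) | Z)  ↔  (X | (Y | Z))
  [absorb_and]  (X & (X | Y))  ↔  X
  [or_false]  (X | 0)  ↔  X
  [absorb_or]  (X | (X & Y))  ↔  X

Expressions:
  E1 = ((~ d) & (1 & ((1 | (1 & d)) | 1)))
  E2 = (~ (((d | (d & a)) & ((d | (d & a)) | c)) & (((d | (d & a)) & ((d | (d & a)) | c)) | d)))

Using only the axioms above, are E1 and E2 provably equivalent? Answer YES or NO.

1. [absorb_or →] (1 | (1 & d))  →  1;  E1 = ((~ d) & (1 & (1 | 1)))
2. [absorb_and →] (1 & (1 | 1))  →  1;  E1 = ((~ d) & 1)
3. [and_true →] ((~ d) & 1)  →  (~ d)
4. [absorb_or ←] d  →  (d | (d & a));  E1 = (~ (d | (d & a)))
5. [absorb_and ←] (d | (d & a))  →  ((d | (d & a)) & ((d | (d & a)) | c));  E1 = (~ ((d | (d & a)) & ((d | (d & a)) | c)))
6. [absorb_and ←] ((d | (d & a)) & ((d | (d & a)) | c))  →  (((d | (d & a)) & ((d | (d & a)) | c)) & (((d | (d & a)) & ((d | (d & a)) | c)) | d));  this is E2

YES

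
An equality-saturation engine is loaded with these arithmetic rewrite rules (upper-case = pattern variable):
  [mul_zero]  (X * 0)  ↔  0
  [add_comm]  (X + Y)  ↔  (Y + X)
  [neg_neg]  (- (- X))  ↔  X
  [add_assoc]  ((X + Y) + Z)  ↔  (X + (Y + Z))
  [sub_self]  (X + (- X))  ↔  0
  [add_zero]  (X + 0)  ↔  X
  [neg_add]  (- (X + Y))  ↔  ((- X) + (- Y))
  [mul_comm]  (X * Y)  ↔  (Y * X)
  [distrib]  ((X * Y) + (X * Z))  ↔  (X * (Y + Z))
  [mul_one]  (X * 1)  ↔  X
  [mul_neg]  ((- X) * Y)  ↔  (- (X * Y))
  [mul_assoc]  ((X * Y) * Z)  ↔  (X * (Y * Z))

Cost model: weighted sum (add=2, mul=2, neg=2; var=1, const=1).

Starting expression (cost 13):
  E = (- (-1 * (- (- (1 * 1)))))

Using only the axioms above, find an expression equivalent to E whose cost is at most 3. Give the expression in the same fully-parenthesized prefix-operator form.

step 1: neg_neg (→) rewrites (- (- (1 * 1))) into (1 * 1), now (- (-1 * (1 * 1)))
step 2: mul_one (→) rewrites (1 * 1) into 1, now (- (-1 * 1))
step 3: mul_one (→) rewrites (-1 * 1) into -1, reaching cost 3 (bound 3)

(- -1)   [cost 3]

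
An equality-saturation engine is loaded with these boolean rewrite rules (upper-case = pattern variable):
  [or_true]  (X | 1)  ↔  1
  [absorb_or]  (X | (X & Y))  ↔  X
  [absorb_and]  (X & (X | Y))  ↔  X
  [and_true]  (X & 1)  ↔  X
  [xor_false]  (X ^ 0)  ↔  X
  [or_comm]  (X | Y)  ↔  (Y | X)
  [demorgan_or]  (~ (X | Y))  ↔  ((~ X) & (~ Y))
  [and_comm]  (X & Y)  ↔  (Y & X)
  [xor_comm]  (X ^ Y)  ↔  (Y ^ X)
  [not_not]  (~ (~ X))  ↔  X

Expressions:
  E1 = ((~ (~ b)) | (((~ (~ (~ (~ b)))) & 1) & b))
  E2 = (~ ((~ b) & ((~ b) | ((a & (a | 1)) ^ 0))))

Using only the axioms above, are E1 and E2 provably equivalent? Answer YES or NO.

YES

(1) (~ (~ b))  =[not_not →]=  b    ⊢ ((~ (~ b)) | (((~ (~ b)) & 1) & b))
(2) ((~ (~ b)) & 1)  =[and_true →]=  (~ (~ b))    ⊢ ((~ (~ b)) | ((~ (~ b)) & b))
(3) ((~ (~ b)) | ((~ (~ b)) & b))  =[absorb_or →]=  (~ (~ b))
(4) (~ b)  =[absorb_and ←]=  ((~ b) & ((~ b) | a))    ⊢ (~ ((~ b) & ((~ b) | a)))
(5) a  =[absorb_and ←]=  (a & (a | 1))    ⊢ (~ ((~ b) & ((~ b) | (a & (a | 1)))))
(6) (a & (a | 1))  =[xor_false ←]=  ((a & (a | 1)) ^ 0)    ⊢ E2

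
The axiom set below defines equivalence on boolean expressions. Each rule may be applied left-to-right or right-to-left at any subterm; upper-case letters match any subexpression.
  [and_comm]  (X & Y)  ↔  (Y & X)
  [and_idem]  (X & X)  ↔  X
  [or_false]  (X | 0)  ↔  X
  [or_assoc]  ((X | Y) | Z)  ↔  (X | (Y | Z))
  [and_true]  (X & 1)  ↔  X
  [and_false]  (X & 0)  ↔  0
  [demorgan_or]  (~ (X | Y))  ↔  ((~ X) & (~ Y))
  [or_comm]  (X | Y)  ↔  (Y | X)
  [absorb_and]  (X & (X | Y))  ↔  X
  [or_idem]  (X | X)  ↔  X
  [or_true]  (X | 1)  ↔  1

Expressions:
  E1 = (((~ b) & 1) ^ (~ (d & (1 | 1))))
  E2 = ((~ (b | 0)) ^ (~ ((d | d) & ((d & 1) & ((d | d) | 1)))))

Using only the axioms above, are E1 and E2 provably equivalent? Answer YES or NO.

YES

step 1: and_true (→) rewrites ((~ b) & 1) into (~ b), now ((~ b) ^ (~ (d & (1 | 1))))
step 2: or_idem (→) rewrites (1 | 1) into 1, now ((~ b) ^ (~ (d & 1)))
step 3: and_true (→) rewrites (d & 1) into d, now ((~ b) ^ (~ d))
step 4: absorb_and (←) rewrites d into (d & (d | d)), now ((~ b) ^ (~ (d & (d | d))))
step 5: or_false (←) rewrites b into (b | 0), now ((~ (b | 0)) ^ (~ (d & (d | d))))
step 6: absorb_and (←) rewrites d into (d & (d | 1)), now ((~ (b | 0)) ^ (~ ((d & (d | 1)) & (d | d))))
step 7: and_true (←) rewrites d into (d & 1), now ((~ (b | 0)) ^ (~ (((d & 1) & (d | 1)) & (d | d))))
step 8: and_comm (→) rewrites (((d & 1) & (d | 1)) & (d | d)) into ((d | d) & ((d & 1) & (d | 1))), now ((~ (b | 0)) ^ (~ ((d | d) & ((d & 1) & (d | 1)))))
step 9: or_idem (←) rewrites d into (d | d), which is E2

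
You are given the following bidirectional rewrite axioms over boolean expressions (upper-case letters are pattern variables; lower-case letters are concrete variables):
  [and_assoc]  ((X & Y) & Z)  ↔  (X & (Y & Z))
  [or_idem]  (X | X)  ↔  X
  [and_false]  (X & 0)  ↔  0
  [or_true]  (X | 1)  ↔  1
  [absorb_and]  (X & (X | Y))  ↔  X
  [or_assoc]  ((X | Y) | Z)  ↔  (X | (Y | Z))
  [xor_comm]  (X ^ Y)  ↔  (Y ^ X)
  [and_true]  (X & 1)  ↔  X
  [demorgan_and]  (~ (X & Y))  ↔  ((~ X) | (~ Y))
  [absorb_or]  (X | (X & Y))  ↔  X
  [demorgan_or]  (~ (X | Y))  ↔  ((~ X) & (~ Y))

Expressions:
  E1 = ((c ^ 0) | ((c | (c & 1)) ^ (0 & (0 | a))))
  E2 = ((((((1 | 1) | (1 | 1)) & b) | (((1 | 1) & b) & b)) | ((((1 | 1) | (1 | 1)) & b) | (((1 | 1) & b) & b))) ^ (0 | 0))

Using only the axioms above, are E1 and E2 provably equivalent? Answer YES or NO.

The axioms are sound identities: if E1 ↔* E2 then E1 and E2 evaluate identically under any assignment.
Under a=0, b=0, c=1: E1 evaluates to 1, E2 to 0. Distinct ⇒ no rewrite sequence connects them.

NO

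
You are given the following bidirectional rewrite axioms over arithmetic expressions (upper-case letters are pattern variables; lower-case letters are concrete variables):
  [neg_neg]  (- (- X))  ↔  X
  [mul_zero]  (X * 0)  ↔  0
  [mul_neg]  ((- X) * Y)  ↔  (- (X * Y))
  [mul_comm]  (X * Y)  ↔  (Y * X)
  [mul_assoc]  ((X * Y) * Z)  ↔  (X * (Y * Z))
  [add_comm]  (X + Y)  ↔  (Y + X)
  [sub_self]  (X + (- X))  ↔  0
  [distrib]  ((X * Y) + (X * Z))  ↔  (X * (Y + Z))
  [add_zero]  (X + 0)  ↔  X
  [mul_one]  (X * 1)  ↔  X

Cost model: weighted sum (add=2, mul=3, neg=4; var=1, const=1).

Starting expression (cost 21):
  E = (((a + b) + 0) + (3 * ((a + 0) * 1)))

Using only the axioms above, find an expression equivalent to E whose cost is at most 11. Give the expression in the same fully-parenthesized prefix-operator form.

step 1: add_zero (→) rewrites (a + 0) into a, now (((a + b) + 0) + (3 * (a * 1)))
step 2: add_zero (→) rewrites ((a + b) + 0) into (a + b), now ((a + b) + (3 * (a * 1)))
step 3: mul_one (→) rewrites (a * 1) into a, reaching cost 11 (bound 11)

((a + b) + (3 * a))   [cost 11]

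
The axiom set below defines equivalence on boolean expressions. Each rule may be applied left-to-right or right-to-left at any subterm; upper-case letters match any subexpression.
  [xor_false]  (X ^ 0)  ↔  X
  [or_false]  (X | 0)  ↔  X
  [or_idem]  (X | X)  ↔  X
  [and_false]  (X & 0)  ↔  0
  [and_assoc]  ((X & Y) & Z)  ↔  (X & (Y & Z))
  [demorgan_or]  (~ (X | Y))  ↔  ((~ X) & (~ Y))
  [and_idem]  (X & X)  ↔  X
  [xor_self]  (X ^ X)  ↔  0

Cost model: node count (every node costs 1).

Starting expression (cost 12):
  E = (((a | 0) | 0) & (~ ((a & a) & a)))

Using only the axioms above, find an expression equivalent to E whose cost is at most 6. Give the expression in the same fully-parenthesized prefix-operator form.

((a | 0) & (~ a))   [cost 6]

(1) ((a | 0) | 0)  =[or_false →]=  (a | 0)    ⊢ ((a | 0) & (~ ((a & a) & a)))
(2) (a & a)  =[and_idem →]=  a    ⊢ ((a | 0) & (~ (a & a)))
(3) (a & a)  =[and_idem →]=  a    ⊢ cost 6, within 6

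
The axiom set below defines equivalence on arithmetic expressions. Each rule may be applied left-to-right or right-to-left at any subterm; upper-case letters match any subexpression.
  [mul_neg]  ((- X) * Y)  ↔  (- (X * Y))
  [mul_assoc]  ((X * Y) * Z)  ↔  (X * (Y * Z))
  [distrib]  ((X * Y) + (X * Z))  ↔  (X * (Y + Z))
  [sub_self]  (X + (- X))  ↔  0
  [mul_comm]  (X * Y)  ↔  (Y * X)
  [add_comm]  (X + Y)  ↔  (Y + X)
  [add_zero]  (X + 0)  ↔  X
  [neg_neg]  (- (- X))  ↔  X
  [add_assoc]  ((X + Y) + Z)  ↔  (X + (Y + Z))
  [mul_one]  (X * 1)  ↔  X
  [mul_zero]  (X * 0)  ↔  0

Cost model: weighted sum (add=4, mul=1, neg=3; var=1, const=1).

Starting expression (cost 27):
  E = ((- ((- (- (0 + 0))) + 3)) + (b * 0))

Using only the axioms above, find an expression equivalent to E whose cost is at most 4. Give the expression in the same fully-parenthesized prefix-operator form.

step 1: neg_neg (→) rewrites (- (- (0 + 0))) into (0 + 0), now ((- ((0 + 0) + 3)) + (b * 0))
step 2: mul_zero (→) rewrites (b * 0) into 0, now ((- ((0 + 0) + 3)) + 0)
step 3: add_zero (→) rewrites (0 + 0) into 0, now ((- (0 + 3)) + 0)
step 4: add_zero (→) rewrites ((- (0 + 3)) + 0) into (- (0 + 3))
step 5: add_comm (→) rewrites (0 + 3) into (3 + 0), now (- (3 + 0))
step 6: add_zero (→) rewrites (3 + 0) into 3, reaching cost 4 (bound 4)

(- 3)   [cost 4]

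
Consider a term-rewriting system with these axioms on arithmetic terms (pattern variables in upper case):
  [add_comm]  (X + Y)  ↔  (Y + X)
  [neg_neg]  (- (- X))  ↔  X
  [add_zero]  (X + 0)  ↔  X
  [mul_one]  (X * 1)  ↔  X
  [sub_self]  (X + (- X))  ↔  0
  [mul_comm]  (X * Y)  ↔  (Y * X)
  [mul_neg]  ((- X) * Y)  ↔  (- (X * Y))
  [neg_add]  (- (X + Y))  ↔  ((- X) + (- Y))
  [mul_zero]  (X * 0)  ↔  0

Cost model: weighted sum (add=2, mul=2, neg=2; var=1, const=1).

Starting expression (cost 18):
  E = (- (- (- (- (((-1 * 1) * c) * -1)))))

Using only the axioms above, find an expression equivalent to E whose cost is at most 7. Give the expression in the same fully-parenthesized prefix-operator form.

((-1 * c) * -1)   [cost 7]

(1) (-1 * 1)  =[mul_one →]=  -1    ⊢ (- (- (- (- ((-1 * c) * -1)))))
(2) (- (- ((-1 * c) * -1)))  =[neg_neg →]=  ((-1 * c) * -1)    ⊢ (- (- ((-1 * c) * -1)))
(3) (- (- ((-1 * c) * -1)))  =[neg_neg →]=  ((-1 * c) * -1)    ⊢ cost 7, within 7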